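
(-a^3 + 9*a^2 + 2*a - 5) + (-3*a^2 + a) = -a^3 + 6*a^2 + 3*a - 5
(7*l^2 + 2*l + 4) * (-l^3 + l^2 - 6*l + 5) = -7*l^5 + 5*l^4 - 44*l^3 + 27*l^2 - 14*l + 20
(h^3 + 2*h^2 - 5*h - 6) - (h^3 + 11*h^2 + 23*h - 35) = -9*h^2 - 28*h + 29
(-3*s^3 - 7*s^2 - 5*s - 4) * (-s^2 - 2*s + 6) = 3*s^5 + 13*s^4 + s^3 - 28*s^2 - 22*s - 24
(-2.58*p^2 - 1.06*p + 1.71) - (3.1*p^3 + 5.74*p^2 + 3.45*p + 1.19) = -3.1*p^3 - 8.32*p^2 - 4.51*p + 0.52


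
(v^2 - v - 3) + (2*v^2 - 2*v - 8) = 3*v^2 - 3*v - 11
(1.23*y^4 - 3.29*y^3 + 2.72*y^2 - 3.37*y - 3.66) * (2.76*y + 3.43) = 3.3948*y^5 - 4.8615*y^4 - 3.7775*y^3 + 0.0284000000000013*y^2 - 21.6607*y - 12.5538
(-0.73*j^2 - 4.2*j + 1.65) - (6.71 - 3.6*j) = -0.73*j^2 - 0.6*j - 5.06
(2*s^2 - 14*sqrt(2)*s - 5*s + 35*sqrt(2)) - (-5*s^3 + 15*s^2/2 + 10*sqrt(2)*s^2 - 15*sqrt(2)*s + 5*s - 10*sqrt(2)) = 5*s^3 - 10*sqrt(2)*s^2 - 11*s^2/2 - 10*s + sqrt(2)*s + 45*sqrt(2)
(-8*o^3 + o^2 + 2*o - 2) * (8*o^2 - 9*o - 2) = -64*o^5 + 80*o^4 + 23*o^3 - 36*o^2 + 14*o + 4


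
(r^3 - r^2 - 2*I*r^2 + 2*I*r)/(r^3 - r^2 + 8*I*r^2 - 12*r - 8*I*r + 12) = r*(r - 2*I)/(r^2 + 8*I*r - 12)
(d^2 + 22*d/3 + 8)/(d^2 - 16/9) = 3*(d + 6)/(3*d - 4)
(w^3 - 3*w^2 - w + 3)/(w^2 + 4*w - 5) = (w^2 - 2*w - 3)/(w + 5)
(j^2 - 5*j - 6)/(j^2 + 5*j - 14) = (j^2 - 5*j - 6)/(j^2 + 5*j - 14)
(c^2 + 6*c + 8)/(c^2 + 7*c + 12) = (c + 2)/(c + 3)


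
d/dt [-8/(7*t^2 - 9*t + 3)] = 8*(14*t - 9)/(7*t^2 - 9*t + 3)^2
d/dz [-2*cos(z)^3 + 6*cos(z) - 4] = -6*sin(z)^3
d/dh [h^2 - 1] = 2*h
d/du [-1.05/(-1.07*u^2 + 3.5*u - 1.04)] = (3.675 - 2.247*u)/(1.07*u^2 - 3.5*u + 1.04)^2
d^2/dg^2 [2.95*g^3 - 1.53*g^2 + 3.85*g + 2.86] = 17.7*g - 3.06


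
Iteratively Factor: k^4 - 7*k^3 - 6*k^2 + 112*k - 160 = (k - 5)*(k^3 - 2*k^2 - 16*k + 32) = (k - 5)*(k - 2)*(k^2 - 16) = (k - 5)*(k - 2)*(k + 4)*(k - 4)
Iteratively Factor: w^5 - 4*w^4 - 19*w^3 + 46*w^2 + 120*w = (w)*(w^4 - 4*w^3 - 19*w^2 + 46*w + 120) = w*(w - 4)*(w^3 - 19*w - 30) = w*(w - 5)*(w - 4)*(w^2 + 5*w + 6) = w*(w - 5)*(w - 4)*(w + 2)*(w + 3)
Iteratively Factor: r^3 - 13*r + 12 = (r - 1)*(r^2 + r - 12) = (r - 1)*(r + 4)*(r - 3)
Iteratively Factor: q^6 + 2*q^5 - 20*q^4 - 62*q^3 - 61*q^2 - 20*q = (q + 1)*(q^5 + q^4 - 21*q^3 - 41*q^2 - 20*q) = q*(q + 1)*(q^4 + q^3 - 21*q^2 - 41*q - 20) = q*(q + 1)^2*(q^3 - 21*q - 20) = q*(q + 1)^3*(q^2 - q - 20) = q*(q + 1)^3*(q + 4)*(q - 5)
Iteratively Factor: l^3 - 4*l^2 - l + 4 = (l - 4)*(l^2 - 1) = (l - 4)*(l + 1)*(l - 1)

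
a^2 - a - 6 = (a - 3)*(a + 2)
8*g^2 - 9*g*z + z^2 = (-8*g + z)*(-g + z)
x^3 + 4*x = x*(x - 2*I)*(x + 2*I)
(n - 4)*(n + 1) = n^2 - 3*n - 4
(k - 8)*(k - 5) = k^2 - 13*k + 40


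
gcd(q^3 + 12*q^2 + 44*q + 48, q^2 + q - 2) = q + 2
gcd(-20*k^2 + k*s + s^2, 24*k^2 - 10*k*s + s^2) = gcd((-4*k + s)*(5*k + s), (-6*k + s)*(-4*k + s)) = -4*k + s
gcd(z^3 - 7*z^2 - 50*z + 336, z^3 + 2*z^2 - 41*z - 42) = z^2 + z - 42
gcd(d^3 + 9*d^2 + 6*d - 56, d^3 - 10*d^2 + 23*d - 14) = d - 2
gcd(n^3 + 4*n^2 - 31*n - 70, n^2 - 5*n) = n - 5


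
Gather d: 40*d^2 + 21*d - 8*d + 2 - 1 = 40*d^2 + 13*d + 1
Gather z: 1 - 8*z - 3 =-8*z - 2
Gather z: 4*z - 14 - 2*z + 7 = 2*z - 7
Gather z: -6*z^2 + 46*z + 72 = -6*z^2 + 46*z + 72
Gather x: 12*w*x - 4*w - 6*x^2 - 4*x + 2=-4*w - 6*x^2 + x*(12*w - 4) + 2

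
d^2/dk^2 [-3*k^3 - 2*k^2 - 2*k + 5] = -18*k - 4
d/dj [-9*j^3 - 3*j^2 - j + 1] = -27*j^2 - 6*j - 1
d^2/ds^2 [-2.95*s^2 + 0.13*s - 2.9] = -5.90000000000000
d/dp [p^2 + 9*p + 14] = 2*p + 9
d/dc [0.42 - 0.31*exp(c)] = -0.31*exp(c)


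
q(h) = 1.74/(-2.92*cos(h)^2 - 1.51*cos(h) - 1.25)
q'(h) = 1.74*(-5.84*sin(h)*cos(h) - 1.51*sin(h))/(-2.92*cos(h)^2 - 1.51*cos(h) - 1.25)^2 = -(10.1616*cos(h) + 2.6274)*sin(h)/(2.92*cos(h)^2 + 1.51*cos(h) + 1.25)^2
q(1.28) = -0.90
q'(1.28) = -1.44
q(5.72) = -0.38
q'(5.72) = 0.28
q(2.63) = -0.81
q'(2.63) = 0.66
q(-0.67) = -0.41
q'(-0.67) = 0.37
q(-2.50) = -0.91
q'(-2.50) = -0.90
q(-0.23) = -0.32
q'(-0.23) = 0.09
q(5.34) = -0.55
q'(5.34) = 0.70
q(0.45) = -0.35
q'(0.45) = -0.21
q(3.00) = -0.66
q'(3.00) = 0.15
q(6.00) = -0.32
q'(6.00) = 0.12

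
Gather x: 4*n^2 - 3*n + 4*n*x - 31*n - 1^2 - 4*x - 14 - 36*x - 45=4*n^2 - 34*n + x*(4*n - 40) - 60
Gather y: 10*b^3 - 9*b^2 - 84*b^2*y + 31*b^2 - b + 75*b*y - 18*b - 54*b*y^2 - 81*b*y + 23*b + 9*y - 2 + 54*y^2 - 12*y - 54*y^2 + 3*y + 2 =10*b^3 + 22*b^2 - 54*b*y^2 + 4*b + y*(-84*b^2 - 6*b)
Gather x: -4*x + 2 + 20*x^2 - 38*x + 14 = 20*x^2 - 42*x + 16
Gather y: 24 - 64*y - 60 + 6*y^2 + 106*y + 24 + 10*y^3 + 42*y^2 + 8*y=10*y^3 + 48*y^2 + 50*y - 12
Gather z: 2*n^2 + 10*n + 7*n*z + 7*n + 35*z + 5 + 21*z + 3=2*n^2 + 17*n + z*(7*n + 56) + 8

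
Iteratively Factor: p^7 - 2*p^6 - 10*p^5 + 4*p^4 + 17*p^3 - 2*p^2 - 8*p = (p + 1)*(p^6 - 3*p^5 - 7*p^4 + 11*p^3 + 6*p^2 - 8*p) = (p + 1)*(p + 2)*(p^5 - 5*p^4 + 3*p^3 + 5*p^2 - 4*p) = p*(p + 1)*(p + 2)*(p^4 - 5*p^3 + 3*p^2 + 5*p - 4) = p*(p - 4)*(p + 1)*(p + 2)*(p^3 - p^2 - p + 1) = p*(p - 4)*(p + 1)^2*(p + 2)*(p^2 - 2*p + 1) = p*(p - 4)*(p - 1)*(p + 1)^2*(p + 2)*(p - 1)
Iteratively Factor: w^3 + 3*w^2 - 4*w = (w + 4)*(w^2 - w) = w*(w + 4)*(w - 1)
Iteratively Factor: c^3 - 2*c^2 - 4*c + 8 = (c - 2)*(c^2 - 4) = (c - 2)^2*(c + 2)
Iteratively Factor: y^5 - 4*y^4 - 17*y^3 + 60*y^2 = (y)*(y^4 - 4*y^3 - 17*y^2 + 60*y) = y*(y - 3)*(y^3 - y^2 - 20*y) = y*(y - 5)*(y - 3)*(y^2 + 4*y) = y^2*(y - 5)*(y - 3)*(y + 4)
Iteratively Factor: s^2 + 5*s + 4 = (s + 1)*(s + 4)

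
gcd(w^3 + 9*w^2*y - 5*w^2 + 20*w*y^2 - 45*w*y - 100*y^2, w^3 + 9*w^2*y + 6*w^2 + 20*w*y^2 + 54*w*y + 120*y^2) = w^2 + 9*w*y + 20*y^2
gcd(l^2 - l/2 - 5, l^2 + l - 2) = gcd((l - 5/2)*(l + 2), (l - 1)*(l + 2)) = l + 2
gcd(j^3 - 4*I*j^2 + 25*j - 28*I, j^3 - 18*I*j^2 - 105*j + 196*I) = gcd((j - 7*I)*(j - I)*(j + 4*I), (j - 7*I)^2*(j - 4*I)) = j - 7*I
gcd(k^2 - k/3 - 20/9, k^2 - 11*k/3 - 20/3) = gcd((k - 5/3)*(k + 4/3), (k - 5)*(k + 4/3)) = k + 4/3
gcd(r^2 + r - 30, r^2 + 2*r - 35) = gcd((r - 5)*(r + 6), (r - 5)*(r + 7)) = r - 5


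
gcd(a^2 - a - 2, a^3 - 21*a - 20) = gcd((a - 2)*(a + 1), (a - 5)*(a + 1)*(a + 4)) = a + 1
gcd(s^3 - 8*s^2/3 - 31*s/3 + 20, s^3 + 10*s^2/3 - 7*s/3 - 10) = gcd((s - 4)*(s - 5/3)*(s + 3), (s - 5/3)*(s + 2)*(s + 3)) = s^2 + 4*s/3 - 5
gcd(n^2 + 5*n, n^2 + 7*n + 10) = n + 5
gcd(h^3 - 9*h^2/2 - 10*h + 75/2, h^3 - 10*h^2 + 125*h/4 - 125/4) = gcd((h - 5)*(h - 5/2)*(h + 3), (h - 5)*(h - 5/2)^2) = h^2 - 15*h/2 + 25/2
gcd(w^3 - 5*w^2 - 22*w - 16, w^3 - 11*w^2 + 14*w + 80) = w^2 - 6*w - 16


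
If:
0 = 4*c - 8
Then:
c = 2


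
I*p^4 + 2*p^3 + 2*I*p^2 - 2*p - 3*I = (p - 1)*(p - 3*I)*(p + I)*(I*p + I)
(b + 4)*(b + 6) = b^2 + 10*b + 24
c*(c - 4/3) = c^2 - 4*c/3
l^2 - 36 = (l - 6)*(l + 6)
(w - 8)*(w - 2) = w^2 - 10*w + 16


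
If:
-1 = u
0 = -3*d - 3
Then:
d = -1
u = -1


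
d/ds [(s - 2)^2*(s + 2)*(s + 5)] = 4*s^3 + 9*s^2 - 28*s - 12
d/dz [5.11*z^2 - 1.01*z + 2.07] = 10.22*z - 1.01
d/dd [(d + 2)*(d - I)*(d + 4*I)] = 3*d^2 + d*(4 + 6*I) + 4 + 6*I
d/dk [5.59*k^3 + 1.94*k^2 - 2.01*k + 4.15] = 16.77*k^2 + 3.88*k - 2.01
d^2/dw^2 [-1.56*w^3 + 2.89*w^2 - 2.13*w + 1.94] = 5.78 - 9.36*w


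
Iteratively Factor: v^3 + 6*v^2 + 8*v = (v)*(v^2 + 6*v + 8) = v*(v + 4)*(v + 2)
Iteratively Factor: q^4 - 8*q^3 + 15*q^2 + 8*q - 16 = (q - 4)*(q^3 - 4*q^2 - q + 4) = (q - 4)*(q + 1)*(q^2 - 5*q + 4) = (q - 4)^2*(q + 1)*(q - 1)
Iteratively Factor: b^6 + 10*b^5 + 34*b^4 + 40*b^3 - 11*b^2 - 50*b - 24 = (b + 2)*(b^5 + 8*b^4 + 18*b^3 + 4*b^2 - 19*b - 12) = (b + 1)*(b + 2)*(b^4 + 7*b^3 + 11*b^2 - 7*b - 12) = (b + 1)^2*(b + 2)*(b^3 + 6*b^2 + 5*b - 12) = (b - 1)*(b + 1)^2*(b + 2)*(b^2 + 7*b + 12) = (b - 1)*(b + 1)^2*(b + 2)*(b + 4)*(b + 3)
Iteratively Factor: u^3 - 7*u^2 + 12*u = (u - 4)*(u^2 - 3*u) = (u - 4)*(u - 3)*(u)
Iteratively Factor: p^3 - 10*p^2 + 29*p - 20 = (p - 1)*(p^2 - 9*p + 20) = (p - 4)*(p - 1)*(p - 5)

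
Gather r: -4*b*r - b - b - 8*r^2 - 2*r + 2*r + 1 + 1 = -4*b*r - 2*b - 8*r^2 + 2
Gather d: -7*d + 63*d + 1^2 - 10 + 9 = 56*d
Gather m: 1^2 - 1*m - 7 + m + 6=0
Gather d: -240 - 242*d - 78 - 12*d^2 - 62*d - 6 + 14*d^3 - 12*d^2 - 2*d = 14*d^3 - 24*d^2 - 306*d - 324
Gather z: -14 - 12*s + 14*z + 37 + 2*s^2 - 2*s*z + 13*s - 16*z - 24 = 2*s^2 + s + z*(-2*s - 2) - 1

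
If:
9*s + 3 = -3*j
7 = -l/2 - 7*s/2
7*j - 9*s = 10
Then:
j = 7/10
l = -301/30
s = -17/30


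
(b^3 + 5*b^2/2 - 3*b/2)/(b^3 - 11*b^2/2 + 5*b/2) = (b + 3)/(b - 5)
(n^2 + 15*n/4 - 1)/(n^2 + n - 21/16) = 4*(4*n^2 + 15*n - 4)/(16*n^2 + 16*n - 21)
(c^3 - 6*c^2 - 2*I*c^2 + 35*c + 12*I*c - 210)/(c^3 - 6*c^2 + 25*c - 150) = (c - 7*I)/(c - 5*I)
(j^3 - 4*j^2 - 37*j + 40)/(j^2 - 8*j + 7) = (j^2 - 3*j - 40)/(j - 7)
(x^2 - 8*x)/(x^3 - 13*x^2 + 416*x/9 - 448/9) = 9*x/(9*x^2 - 45*x + 56)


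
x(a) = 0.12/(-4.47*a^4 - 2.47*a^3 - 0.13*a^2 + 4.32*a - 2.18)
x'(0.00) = -0.11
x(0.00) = -0.06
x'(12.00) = 0.00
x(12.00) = -0.00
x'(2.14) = 0.00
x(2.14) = -0.00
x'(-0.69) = -0.03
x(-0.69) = -0.02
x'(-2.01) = -0.00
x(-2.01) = -0.00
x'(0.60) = 0.51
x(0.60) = -0.16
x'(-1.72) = -0.01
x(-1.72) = -0.00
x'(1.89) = 0.00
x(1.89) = -0.00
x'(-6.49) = -0.00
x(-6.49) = -0.00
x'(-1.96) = -0.00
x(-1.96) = -0.00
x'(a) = 0.12*(17.88*a^3 + 7.41*a^2 + 0.26*a - 4.32)/(-4.47*a^4 - 2.47*a^3 - 0.13*a^2 + 4.32*a - 2.18)^2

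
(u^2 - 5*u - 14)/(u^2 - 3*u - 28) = (u + 2)/(u + 4)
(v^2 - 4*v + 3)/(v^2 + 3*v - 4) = (v - 3)/(v + 4)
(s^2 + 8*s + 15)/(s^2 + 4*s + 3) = (s + 5)/(s + 1)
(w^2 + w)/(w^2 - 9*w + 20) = w*(w + 1)/(w^2 - 9*w + 20)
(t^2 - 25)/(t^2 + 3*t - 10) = (t - 5)/(t - 2)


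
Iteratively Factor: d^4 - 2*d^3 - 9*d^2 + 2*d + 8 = (d - 4)*(d^3 + 2*d^2 - d - 2) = (d - 4)*(d + 2)*(d^2 - 1) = (d - 4)*(d + 1)*(d + 2)*(d - 1)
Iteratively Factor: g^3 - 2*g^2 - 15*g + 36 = (g - 3)*(g^2 + g - 12) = (g - 3)*(g + 4)*(g - 3)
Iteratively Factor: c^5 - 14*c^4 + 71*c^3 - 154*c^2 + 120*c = (c - 2)*(c^4 - 12*c^3 + 47*c^2 - 60*c) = (c - 3)*(c - 2)*(c^3 - 9*c^2 + 20*c) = (c - 4)*(c - 3)*(c - 2)*(c^2 - 5*c) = c*(c - 4)*(c - 3)*(c - 2)*(c - 5)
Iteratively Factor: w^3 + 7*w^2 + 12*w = (w)*(w^2 + 7*w + 12) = w*(w + 4)*(w + 3)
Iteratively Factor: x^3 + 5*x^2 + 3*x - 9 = (x - 1)*(x^2 + 6*x + 9) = (x - 1)*(x + 3)*(x + 3)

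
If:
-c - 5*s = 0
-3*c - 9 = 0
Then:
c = -3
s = 3/5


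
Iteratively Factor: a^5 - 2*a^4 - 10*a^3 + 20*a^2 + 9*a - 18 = (a - 2)*(a^4 - 10*a^2 + 9) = (a - 3)*(a - 2)*(a^3 + 3*a^2 - a - 3) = (a - 3)*(a - 2)*(a + 1)*(a^2 + 2*a - 3) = (a - 3)*(a - 2)*(a + 1)*(a + 3)*(a - 1)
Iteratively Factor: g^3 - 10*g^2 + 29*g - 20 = (g - 5)*(g^2 - 5*g + 4) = (g - 5)*(g - 1)*(g - 4)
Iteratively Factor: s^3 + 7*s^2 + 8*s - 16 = (s + 4)*(s^2 + 3*s - 4) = (s + 4)^2*(s - 1)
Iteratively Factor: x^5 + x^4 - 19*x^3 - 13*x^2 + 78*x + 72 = (x + 2)*(x^4 - x^3 - 17*x^2 + 21*x + 36) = (x - 3)*(x + 2)*(x^3 + 2*x^2 - 11*x - 12) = (x - 3)^2*(x + 2)*(x^2 + 5*x + 4) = (x - 3)^2*(x + 2)*(x + 4)*(x + 1)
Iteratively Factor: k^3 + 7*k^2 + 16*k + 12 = (k + 2)*(k^2 + 5*k + 6) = (k + 2)*(k + 3)*(k + 2)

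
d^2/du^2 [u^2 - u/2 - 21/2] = 2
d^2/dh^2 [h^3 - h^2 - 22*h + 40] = 6*h - 2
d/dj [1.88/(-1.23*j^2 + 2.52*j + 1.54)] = (4.6248*j - 4.7376)/(-1.23*j^2 + 2.52*j + 1.54)^2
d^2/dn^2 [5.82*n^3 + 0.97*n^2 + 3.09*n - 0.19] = 34.92*n + 1.94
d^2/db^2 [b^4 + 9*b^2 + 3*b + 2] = 12*b^2 + 18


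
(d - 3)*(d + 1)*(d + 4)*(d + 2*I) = d^4 + 2*d^3 + 2*I*d^3 - 11*d^2 + 4*I*d^2 - 12*d - 22*I*d - 24*I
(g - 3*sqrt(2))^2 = g^2 - 6*sqrt(2)*g + 18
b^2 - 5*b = b*(b - 5)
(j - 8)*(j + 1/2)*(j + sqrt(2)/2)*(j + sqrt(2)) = j^4 - 15*j^3/2 + 3*sqrt(2)*j^3/2 - 45*sqrt(2)*j^2/4 - 3*j^2 - 6*sqrt(2)*j - 15*j/2 - 4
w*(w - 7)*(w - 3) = w^3 - 10*w^2 + 21*w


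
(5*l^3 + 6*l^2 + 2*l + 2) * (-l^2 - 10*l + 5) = -5*l^5 - 56*l^4 - 37*l^3 + 8*l^2 - 10*l + 10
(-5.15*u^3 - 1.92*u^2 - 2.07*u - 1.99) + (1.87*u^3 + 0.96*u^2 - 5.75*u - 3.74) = -3.28*u^3 - 0.96*u^2 - 7.82*u - 5.73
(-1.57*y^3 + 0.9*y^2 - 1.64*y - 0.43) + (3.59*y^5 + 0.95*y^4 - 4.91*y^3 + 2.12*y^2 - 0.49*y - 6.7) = 3.59*y^5 + 0.95*y^4 - 6.48*y^3 + 3.02*y^2 - 2.13*y - 7.13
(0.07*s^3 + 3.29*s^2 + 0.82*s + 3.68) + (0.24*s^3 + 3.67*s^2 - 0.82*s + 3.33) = 0.31*s^3 + 6.96*s^2 + 7.01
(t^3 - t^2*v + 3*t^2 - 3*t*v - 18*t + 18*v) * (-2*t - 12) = -2*t^4 + 2*t^3*v - 18*t^3 + 18*t^2*v + 216*t - 216*v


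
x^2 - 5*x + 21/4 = (x - 7/2)*(x - 3/2)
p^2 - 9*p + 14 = (p - 7)*(p - 2)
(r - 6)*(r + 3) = r^2 - 3*r - 18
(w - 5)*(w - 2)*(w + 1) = w^3 - 6*w^2 + 3*w + 10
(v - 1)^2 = v^2 - 2*v + 1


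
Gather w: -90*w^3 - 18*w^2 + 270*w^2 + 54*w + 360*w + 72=-90*w^3 + 252*w^2 + 414*w + 72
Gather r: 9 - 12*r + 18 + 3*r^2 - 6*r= 3*r^2 - 18*r + 27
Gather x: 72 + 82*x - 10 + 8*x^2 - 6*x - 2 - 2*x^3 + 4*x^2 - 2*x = -2*x^3 + 12*x^2 + 74*x + 60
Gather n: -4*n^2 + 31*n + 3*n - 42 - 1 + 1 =-4*n^2 + 34*n - 42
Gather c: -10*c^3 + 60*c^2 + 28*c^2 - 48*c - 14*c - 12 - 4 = -10*c^3 + 88*c^2 - 62*c - 16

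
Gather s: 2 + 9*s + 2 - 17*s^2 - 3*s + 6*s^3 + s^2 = 6*s^3 - 16*s^2 + 6*s + 4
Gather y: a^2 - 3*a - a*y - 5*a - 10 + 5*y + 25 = a^2 - 8*a + y*(5 - a) + 15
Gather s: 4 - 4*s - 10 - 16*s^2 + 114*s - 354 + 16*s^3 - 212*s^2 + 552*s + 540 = 16*s^3 - 228*s^2 + 662*s + 180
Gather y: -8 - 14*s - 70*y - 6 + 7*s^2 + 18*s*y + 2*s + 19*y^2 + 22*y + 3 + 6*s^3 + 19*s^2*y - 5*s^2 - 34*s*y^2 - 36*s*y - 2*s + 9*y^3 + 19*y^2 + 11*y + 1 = 6*s^3 + 2*s^2 - 14*s + 9*y^3 + y^2*(38 - 34*s) + y*(19*s^2 - 18*s - 37) - 10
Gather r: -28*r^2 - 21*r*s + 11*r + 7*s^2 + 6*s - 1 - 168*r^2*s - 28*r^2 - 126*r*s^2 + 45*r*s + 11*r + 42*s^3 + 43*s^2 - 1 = r^2*(-168*s - 56) + r*(-126*s^2 + 24*s + 22) + 42*s^3 + 50*s^2 + 6*s - 2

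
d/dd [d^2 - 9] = 2*d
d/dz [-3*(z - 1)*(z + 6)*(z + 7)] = -9*z^2 - 72*z - 87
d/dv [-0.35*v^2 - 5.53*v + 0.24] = -0.7*v - 5.53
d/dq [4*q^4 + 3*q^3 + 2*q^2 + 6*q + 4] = 16*q^3 + 9*q^2 + 4*q + 6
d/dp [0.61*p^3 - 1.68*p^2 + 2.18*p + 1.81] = 1.83*p^2 - 3.36*p + 2.18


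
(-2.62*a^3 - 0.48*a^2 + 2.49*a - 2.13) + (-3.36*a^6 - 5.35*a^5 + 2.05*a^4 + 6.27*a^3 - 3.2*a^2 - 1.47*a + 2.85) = -3.36*a^6 - 5.35*a^5 + 2.05*a^4 + 3.65*a^3 - 3.68*a^2 + 1.02*a + 0.72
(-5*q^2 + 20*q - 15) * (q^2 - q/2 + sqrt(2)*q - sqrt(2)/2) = -5*q^4 - 5*sqrt(2)*q^3 + 45*q^3/2 - 25*q^2 + 45*sqrt(2)*q^2/2 - 25*sqrt(2)*q + 15*q/2 + 15*sqrt(2)/2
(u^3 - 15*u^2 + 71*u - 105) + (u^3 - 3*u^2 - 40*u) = 2*u^3 - 18*u^2 + 31*u - 105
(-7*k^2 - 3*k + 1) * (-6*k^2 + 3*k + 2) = 42*k^4 - 3*k^3 - 29*k^2 - 3*k + 2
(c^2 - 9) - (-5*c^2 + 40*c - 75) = 6*c^2 - 40*c + 66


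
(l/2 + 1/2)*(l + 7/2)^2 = l^3/2 + 4*l^2 + 77*l/8 + 49/8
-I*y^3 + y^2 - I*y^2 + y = y*(y + I)*(-I*y - I)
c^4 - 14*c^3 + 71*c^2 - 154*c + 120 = (c - 5)*(c - 4)*(c - 3)*(c - 2)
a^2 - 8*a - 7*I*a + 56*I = (a - 8)*(a - 7*I)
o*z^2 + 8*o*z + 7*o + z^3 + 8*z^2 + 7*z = (o + z)*(z + 1)*(z + 7)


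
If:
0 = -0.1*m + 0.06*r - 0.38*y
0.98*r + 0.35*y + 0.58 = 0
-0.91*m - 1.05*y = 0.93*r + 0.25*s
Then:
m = -4.01428571428571*y - 0.355102040816327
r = -0.357142857142857*y - 0.591836734693878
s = 11.7405714285714*y + 3.49420408163265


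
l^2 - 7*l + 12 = (l - 4)*(l - 3)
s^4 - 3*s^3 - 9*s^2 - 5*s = s*(s - 5)*(s + 1)^2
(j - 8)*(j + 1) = j^2 - 7*j - 8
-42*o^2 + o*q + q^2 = (-6*o + q)*(7*o + q)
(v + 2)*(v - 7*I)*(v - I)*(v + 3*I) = v^4 + 2*v^3 - 5*I*v^3 + 17*v^2 - 10*I*v^2 + 34*v - 21*I*v - 42*I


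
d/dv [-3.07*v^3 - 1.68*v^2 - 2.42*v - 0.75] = -9.21*v^2 - 3.36*v - 2.42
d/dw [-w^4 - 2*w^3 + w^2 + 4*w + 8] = -4*w^3 - 6*w^2 + 2*w + 4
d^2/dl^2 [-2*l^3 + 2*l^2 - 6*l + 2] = 4 - 12*l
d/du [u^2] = 2*u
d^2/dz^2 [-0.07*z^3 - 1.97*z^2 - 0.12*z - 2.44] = -0.42*z - 3.94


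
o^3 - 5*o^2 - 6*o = o*(o - 6)*(o + 1)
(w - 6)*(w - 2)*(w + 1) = w^3 - 7*w^2 + 4*w + 12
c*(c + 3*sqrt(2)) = c^2 + 3*sqrt(2)*c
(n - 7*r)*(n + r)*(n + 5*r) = n^3 - n^2*r - 37*n*r^2 - 35*r^3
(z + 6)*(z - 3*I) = z^2 + 6*z - 3*I*z - 18*I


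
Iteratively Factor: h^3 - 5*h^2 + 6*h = (h - 3)*(h^2 - 2*h) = h*(h - 3)*(h - 2)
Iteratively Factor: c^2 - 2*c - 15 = (c + 3)*(c - 5)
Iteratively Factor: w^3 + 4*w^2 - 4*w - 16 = (w - 2)*(w^2 + 6*w + 8) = (w - 2)*(w + 4)*(w + 2)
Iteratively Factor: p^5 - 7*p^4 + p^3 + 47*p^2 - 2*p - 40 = (p - 4)*(p^4 - 3*p^3 - 11*p^2 + 3*p + 10) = (p - 4)*(p + 2)*(p^3 - 5*p^2 - p + 5) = (p - 4)*(p + 1)*(p + 2)*(p^2 - 6*p + 5) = (p - 4)*(p - 1)*(p + 1)*(p + 2)*(p - 5)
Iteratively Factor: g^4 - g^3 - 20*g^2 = (g)*(g^3 - g^2 - 20*g) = g*(g + 4)*(g^2 - 5*g) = g*(g - 5)*(g + 4)*(g)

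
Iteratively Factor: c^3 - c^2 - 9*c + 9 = (c - 3)*(c^2 + 2*c - 3) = (c - 3)*(c - 1)*(c + 3)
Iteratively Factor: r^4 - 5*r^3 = (r)*(r^3 - 5*r^2) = r^2*(r^2 - 5*r) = r^2*(r - 5)*(r)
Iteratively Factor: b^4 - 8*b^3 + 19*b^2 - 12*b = (b - 4)*(b^3 - 4*b^2 + 3*b) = (b - 4)*(b - 3)*(b^2 - b) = b*(b - 4)*(b - 3)*(b - 1)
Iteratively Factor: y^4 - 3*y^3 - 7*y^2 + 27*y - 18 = (y - 1)*(y^3 - 2*y^2 - 9*y + 18) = (y - 1)*(y + 3)*(y^2 - 5*y + 6) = (y - 2)*(y - 1)*(y + 3)*(y - 3)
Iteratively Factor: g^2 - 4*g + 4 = (g - 2)*(g - 2)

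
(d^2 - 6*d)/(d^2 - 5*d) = (d - 6)/(d - 5)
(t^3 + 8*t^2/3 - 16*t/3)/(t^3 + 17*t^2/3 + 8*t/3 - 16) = t/(t + 3)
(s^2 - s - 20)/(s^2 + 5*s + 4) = (s - 5)/(s + 1)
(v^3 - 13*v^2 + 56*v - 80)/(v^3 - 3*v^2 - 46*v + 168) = (v^2 - 9*v + 20)/(v^2 + v - 42)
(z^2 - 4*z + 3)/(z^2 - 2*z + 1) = (z - 3)/(z - 1)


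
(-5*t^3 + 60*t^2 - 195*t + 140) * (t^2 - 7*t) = -5*t^5 + 95*t^4 - 615*t^3 + 1505*t^2 - 980*t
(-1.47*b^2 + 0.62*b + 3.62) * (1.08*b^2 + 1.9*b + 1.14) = -1.5876*b^4 - 2.1234*b^3 + 3.4118*b^2 + 7.5848*b + 4.1268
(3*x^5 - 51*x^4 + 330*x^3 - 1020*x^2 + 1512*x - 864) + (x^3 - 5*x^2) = 3*x^5 - 51*x^4 + 331*x^3 - 1025*x^2 + 1512*x - 864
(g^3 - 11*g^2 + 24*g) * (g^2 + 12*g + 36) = g^5 + g^4 - 72*g^3 - 108*g^2 + 864*g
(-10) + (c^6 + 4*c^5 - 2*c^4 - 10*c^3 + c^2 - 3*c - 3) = c^6 + 4*c^5 - 2*c^4 - 10*c^3 + c^2 - 3*c - 13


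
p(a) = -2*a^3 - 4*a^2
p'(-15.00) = -1230.00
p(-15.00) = 5850.00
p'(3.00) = -78.00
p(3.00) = -90.00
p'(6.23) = -282.72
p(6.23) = -638.86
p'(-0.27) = 1.72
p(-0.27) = -0.25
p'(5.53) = -227.73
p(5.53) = -460.55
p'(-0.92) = 2.28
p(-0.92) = -1.83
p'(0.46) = -4.95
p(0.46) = -1.04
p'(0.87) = -11.50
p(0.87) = -4.34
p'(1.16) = -17.35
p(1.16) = -8.50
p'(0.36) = -3.66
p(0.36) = -0.61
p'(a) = -6*a^2 - 8*a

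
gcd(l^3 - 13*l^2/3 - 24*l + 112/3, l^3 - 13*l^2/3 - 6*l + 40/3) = l - 4/3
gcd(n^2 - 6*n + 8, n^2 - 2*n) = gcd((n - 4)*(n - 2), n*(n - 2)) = n - 2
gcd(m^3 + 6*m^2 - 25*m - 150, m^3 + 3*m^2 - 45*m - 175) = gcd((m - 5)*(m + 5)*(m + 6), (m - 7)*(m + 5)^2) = m + 5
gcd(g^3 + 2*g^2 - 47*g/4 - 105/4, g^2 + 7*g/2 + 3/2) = g + 3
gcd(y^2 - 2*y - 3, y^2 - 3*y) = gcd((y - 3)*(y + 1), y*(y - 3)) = y - 3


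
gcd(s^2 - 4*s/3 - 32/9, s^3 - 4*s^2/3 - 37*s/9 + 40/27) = s - 8/3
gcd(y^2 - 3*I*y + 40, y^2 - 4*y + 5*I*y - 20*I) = y + 5*I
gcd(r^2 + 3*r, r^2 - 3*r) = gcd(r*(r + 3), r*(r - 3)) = r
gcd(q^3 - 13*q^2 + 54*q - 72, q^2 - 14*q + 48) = q - 6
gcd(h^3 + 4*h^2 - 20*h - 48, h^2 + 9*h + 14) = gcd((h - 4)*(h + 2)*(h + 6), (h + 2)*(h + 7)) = h + 2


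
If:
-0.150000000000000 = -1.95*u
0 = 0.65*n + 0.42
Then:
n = -0.65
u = 0.08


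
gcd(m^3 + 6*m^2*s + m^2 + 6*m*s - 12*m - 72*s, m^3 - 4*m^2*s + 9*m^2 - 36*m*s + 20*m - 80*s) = m + 4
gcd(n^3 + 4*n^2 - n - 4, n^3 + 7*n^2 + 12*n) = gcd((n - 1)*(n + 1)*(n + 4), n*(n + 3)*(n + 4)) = n + 4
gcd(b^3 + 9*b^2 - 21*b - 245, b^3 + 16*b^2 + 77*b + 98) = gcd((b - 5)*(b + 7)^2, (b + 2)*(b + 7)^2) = b^2 + 14*b + 49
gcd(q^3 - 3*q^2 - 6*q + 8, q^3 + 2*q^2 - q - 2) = q^2 + q - 2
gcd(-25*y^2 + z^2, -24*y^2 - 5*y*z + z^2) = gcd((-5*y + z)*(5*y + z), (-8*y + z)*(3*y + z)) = 1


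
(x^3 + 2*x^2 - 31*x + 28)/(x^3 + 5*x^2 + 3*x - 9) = (x^2 + 3*x - 28)/(x^2 + 6*x + 9)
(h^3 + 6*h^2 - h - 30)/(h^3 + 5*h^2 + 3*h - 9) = (h^2 + 3*h - 10)/(h^2 + 2*h - 3)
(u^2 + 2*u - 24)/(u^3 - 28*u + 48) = 1/(u - 2)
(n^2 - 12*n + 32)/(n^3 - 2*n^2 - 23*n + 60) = (n - 8)/(n^2 + 2*n - 15)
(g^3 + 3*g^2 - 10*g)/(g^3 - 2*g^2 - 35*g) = (g - 2)/(g - 7)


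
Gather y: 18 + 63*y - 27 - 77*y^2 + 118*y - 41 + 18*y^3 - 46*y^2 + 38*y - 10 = 18*y^3 - 123*y^2 + 219*y - 60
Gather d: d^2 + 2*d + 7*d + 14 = d^2 + 9*d + 14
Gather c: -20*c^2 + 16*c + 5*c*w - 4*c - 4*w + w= -20*c^2 + c*(5*w + 12) - 3*w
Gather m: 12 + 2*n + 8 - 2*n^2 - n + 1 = -2*n^2 + n + 21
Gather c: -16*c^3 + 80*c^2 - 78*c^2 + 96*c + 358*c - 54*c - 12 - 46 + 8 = -16*c^3 + 2*c^2 + 400*c - 50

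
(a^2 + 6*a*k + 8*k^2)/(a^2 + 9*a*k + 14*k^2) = (a + 4*k)/(a + 7*k)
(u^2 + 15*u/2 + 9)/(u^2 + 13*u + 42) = (u + 3/2)/(u + 7)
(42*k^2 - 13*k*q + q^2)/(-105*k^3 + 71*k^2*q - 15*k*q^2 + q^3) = (-6*k + q)/(15*k^2 - 8*k*q + q^2)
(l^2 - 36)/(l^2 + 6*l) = (l - 6)/l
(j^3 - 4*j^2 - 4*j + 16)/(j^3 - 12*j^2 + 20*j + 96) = (j^2 - 6*j + 8)/(j^2 - 14*j + 48)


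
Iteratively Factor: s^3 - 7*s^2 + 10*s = (s - 5)*(s^2 - 2*s) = s*(s - 5)*(s - 2)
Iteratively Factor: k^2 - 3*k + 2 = (k - 2)*(k - 1)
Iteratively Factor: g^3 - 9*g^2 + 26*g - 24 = (g - 3)*(g^2 - 6*g + 8) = (g - 3)*(g - 2)*(g - 4)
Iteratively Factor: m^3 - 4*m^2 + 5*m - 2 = (m - 1)*(m^2 - 3*m + 2) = (m - 1)^2*(m - 2)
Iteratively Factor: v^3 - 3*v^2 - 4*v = (v - 4)*(v^2 + v) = (v - 4)*(v + 1)*(v)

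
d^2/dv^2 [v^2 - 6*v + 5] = 2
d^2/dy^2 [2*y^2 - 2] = 4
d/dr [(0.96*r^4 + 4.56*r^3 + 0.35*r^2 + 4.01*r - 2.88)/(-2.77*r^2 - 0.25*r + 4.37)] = (-5.3184*r^5 - 13.3512*r^4 + 14.5008*r^3 + 70.8018*r^2 - 12.8962*r + 16.8037)/(7.6729*r^4 + 1.385*r^3 - 24.1473*r^2 - 2.185*r + 19.0969)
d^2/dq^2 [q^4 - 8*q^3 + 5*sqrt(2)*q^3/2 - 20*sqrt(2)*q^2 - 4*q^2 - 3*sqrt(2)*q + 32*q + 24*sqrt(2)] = 12*q^2 - 48*q + 15*sqrt(2)*q - 40*sqrt(2) - 8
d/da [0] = 0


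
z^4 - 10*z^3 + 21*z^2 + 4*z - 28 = (z - 7)*(z - 2)^2*(z + 1)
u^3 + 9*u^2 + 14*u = u*(u + 2)*(u + 7)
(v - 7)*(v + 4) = v^2 - 3*v - 28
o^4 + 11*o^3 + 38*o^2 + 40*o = o*(o + 2)*(o + 4)*(o + 5)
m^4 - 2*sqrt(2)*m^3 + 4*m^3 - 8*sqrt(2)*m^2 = m^2*(m + 4)*(m - 2*sqrt(2))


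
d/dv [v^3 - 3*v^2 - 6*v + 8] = 3*v^2 - 6*v - 6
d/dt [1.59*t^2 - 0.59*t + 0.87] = 3.18*t - 0.59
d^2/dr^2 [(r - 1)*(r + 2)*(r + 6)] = 6*r + 14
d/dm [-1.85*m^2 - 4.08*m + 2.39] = -3.7*m - 4.08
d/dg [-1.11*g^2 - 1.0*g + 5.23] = -2.22*g - 1.0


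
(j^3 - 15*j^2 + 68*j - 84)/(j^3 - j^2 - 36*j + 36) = (j^2 - 9*j + 14)/(j^2 + 5*j - 6)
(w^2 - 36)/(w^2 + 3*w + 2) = (w^2 - 36)/(w^2 + 3*w + 2)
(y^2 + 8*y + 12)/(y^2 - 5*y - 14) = (y + 6)/(y - 7)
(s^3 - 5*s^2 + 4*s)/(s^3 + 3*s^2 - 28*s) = (s - 1)/(s + 7)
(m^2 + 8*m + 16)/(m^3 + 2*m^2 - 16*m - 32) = (m + 4)/(m^2 - 2*m - 8)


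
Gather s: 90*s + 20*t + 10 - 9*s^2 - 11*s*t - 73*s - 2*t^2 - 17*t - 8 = -9*s^2 + s*(17 - 11*t) - 2*t^2 + 3*t + 2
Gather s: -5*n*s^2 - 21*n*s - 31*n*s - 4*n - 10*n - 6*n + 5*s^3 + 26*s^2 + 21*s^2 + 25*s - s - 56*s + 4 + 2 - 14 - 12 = -20*n + 5*s^3 + s^2*(47 - 5*n) + s*(-52*n - 32) - 20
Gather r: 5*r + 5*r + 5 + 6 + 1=10*r + 12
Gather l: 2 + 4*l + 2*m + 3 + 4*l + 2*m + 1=8*l + 4*m + 6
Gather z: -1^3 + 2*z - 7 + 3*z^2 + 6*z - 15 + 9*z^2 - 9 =12*z^2 + 8*z - 32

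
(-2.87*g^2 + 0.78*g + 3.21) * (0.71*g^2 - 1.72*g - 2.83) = -2.0377*g^4 + 5.4902*g^3 + 9.0596*g^2 - 7.7286*g - 9.0843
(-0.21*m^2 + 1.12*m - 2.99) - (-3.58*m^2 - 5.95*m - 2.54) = 3.37*m^2 + 7.07*m - 0.45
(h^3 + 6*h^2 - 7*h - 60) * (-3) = -3*h^3 - 18*h^2 + 21*h + 180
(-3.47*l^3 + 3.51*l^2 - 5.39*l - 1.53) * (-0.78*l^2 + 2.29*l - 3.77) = 2.7066*l^5 - 10.6841*l^4 + 25.324*l^3 - 24.3824*l^2 + 16.8166*l + 5.7681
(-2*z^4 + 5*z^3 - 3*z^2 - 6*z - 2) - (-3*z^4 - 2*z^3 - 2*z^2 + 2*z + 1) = z^4 + 7*z^3 - z^2 - 8*z - 3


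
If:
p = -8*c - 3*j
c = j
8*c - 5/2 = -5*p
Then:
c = -5/94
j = -5/94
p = 55/94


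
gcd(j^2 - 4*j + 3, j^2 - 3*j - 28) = 1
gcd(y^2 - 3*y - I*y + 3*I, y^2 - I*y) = y - I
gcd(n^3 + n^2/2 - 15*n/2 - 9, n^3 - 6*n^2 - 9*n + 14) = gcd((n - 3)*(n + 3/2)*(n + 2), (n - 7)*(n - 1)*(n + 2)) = n + 2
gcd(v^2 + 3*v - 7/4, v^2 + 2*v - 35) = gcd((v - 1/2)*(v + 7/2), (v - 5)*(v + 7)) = 1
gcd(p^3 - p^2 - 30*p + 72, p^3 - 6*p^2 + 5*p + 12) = p^2 - 7*p + 12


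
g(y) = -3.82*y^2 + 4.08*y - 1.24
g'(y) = 4.08 - 7.64*y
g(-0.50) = -4.24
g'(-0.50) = 7.90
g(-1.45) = -15.19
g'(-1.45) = 15.16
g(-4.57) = -99.67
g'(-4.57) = 38.99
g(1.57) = -4.25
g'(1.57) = -7.91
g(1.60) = -4.49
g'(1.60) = -8.14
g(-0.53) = -4.48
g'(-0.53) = 8.13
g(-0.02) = -1.32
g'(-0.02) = 4.23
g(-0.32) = -2.94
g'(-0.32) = 6.52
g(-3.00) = -47.86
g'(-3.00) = 27.00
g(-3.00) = -47.86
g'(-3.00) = 27.00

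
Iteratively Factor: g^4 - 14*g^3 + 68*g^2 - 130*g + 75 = (g - 3)*(g^3 - 11*g^2 + 35*g - 25) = (g - 3)*(g - 1)*(g^2 - 10*g + 25) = (g - 5)*(g - 3)*(g - 1)*(g - 5)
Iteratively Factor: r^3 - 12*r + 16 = (r - 2)*(r^2 + 2*r - 8) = (r - 2)*(r + 4)*(r - 2)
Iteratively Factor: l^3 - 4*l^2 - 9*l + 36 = (l - 3)*(l^2 - l - 12) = (l - 4)*(l - 3)*(l + 3)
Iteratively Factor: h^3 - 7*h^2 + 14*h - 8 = (h - 4)*(h^2 - 3*h + 2) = (h - 4)*(h - 1)*(h - 2)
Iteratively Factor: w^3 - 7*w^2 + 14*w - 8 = (w - 4)*(w^2 - 3*w + 2) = (w - 4)*(w - 2)*(w - 1)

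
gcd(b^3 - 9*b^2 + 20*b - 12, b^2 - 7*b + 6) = b^2 - 7*b + 6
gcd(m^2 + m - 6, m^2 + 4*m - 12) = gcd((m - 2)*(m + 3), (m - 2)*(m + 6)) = m - 2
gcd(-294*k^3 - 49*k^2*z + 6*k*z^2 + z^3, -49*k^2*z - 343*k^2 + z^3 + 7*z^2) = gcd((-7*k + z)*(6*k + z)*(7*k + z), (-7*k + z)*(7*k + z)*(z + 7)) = -49*k^2 + z^2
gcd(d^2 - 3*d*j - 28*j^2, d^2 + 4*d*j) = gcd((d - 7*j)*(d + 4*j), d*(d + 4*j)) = d + 4*j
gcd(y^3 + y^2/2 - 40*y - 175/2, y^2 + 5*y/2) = y + 5/2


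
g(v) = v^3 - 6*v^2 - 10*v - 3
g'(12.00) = 278.00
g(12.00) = 741.00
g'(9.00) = 125.00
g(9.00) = 150.00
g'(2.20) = -21.88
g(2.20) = -43.39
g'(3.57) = -14.61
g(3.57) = -69.67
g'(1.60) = -21.52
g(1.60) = -30.26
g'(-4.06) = 88.17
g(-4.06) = -128.23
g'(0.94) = -18.63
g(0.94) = -16.87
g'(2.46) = -21.37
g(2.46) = -49.02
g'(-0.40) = -4.72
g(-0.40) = -0.02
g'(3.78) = -12.49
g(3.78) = -72.52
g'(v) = 3*v^2 - 12*v - 10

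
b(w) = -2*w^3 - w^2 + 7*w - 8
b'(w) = -6*w^2 - 2*w + 7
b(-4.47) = 119.36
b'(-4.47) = -103.95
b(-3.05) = 18.09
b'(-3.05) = -42.72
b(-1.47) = -14.10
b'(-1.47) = -3.03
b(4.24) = -148.75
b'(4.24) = -109.35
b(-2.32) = -4.65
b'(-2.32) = -20.65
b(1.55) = -7.00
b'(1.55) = -10.52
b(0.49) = -5.05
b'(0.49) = 4.58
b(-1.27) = -14.41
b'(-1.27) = -0.14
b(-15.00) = 6412.00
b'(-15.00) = -1313.00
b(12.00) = -3524.00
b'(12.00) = -881.00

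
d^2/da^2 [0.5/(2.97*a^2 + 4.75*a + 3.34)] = (-8.8209*a^2 - 14.1075*a + 0.5*(5.94*a + 4.75)*(11.88*a + 9.5) - 9.9198)/(2.97*a^2 + 4.75*a + 3.34)^3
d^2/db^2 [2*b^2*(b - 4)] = 12*b - 16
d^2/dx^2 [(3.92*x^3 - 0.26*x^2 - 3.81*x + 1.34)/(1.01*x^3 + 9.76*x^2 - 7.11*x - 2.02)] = (-77.814036*x^6 + 145.579986000001*x^5 - 124.173036*x^4 - 61.851318*x^3 + 921.900348000001*x^2 - 896.2398*x + 295.63452)/(1.030301*x^9 + 29.868528*x^8 + 266.871795*x^7 + 503.007154*x^6 - 1998.145857*x^5 + 989.939364*x^4 + 493.988613*x^3 - 186.871614*x^2 - 87.034932*x - 8.242408)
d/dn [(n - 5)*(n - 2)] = 2*n - 7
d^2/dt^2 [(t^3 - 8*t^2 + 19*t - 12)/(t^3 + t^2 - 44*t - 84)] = 18*(-t^6 + 21*t^5 - 63*t^4 - 253*t^3 + 2244*t^2 + 2724*t - 16768)/(t^9 + 3*t^8 - 129*t^7 - 515*t^6 + 5172*t^5 + 27732*t^4 - 41840*t^3 - 466704*t^2 - 931392*t - 592704)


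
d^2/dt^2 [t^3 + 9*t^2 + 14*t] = 6*t + 18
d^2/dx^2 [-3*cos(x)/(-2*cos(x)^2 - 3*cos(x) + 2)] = 6*(3*(1 - cos(x)^2)^2 - 2*cos(x)^5 - 8*cos(x)^3 + 3*cos(x)^2 + 10*cos(x) + 3)/((cos(x) + 2)^3*(2*cos(x) - 1)^3)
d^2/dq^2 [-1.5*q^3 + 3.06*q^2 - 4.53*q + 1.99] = 6.12 - 9.0*q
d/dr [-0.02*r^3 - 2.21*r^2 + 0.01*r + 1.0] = -0.06*r^2 - 4.42*r + 0.01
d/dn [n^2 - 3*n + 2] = 2*n - 3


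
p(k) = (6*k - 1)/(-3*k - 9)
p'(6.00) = -0.08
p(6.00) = -1.30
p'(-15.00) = -0.04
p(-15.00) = -2.53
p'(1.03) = -0.39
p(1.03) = -0.43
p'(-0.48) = -1.00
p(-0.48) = 0.51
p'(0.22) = -0.61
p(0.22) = -0.03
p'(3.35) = -0.16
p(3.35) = -1.00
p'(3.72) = -0.14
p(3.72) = -1.06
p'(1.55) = -0.31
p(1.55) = -0.61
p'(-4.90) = -1.75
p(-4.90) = -5.33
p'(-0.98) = -1.55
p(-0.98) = 1.14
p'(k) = 6/(-3*k - 9) + 3*(6*k - 1)/(-3*k - 9)^2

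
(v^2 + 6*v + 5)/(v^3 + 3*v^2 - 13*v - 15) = 1/(v - 3)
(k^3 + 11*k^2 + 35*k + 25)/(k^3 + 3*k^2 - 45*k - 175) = (k + 1)/(k - 7)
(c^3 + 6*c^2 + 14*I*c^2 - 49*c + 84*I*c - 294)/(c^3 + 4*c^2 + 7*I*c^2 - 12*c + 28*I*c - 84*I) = (c + 7*I)/(c - 2)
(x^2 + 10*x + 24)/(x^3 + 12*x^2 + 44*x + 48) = 1/(x + 2)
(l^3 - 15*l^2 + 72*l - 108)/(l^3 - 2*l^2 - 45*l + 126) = (l - 6)/(l + 7)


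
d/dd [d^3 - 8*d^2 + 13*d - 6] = 3*d^2 - 16*d + 13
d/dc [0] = 0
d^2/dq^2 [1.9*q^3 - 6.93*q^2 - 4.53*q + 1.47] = 11.4*q - 13.86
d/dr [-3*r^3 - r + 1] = -9*r^2 - 1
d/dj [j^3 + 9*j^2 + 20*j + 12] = 3*j^2 + 18*j + 20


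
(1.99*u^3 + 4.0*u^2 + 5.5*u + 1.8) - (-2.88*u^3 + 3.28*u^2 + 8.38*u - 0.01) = 4.87*u^3 + 0.72*u^2 - 2.88*u + 1.81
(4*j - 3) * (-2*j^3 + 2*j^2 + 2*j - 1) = -8*j^4 + 14*j^3 + 2*j^2 - 10*j + 3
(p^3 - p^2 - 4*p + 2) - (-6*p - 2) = p^3 - p^2 + 2*p + 4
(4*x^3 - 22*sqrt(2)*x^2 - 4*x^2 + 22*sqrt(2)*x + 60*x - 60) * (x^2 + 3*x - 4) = 4*x^5 - 22*sqrt(2)*x^4 + 8*x^4 - 44*sqrt(2)*x^3 + 32*x^3 + 136*x^2 + 154*sqrt(2)*x^2 - 420*x - 88*sqrt(2)*x + 240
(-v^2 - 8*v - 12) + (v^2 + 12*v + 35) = 4*v + 23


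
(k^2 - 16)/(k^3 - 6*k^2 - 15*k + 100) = (k - 4)/(k^2 - 10*k + 25)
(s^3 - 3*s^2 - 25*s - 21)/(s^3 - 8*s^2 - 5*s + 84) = (s + 1)/(s - 4)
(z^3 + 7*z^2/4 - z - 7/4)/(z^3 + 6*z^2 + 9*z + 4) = (4*z^2 + 3*z - 7)/(4*(z^2 + 5*z + 4))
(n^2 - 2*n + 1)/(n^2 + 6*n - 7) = (n - 1)/(n + 7)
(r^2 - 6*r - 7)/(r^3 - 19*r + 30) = (r^2 - 6*r - 7)/(r^3 - 19*r + 30)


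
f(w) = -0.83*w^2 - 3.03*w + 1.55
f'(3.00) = -8.01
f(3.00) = -15.01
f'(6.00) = -12.99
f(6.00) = -46.51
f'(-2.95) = 1.87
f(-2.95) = 3.27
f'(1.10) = -4.86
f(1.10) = -2.79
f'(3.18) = -8.31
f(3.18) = -16.48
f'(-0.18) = -2.73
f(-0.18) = 2.07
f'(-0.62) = -2.00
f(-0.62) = 3.11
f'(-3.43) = 2.66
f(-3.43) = 2.18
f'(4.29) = -10.15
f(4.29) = -26.72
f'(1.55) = -5.60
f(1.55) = -5.14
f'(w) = -1.66*w - 3.03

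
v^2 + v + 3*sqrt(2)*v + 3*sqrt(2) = (v + 1)*(v + 3*sqrt(2))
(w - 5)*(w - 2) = w^2 - 7*w + 10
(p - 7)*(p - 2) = p^2 - 9*p + 14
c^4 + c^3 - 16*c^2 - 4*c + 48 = (c - 3)*(c - 2)*(c + 2)*(c + 4)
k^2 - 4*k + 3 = (k - 3)*(k - 1)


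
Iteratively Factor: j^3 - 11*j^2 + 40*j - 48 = (j - 4)*(j^2 - 7*j + 12) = (j - 4)*(j - 3)*(j - 4)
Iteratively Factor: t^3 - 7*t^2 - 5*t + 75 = (t - 5)*(t^2 - 2*t - 15) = (t - 5)*(t + 3)*(t - 5)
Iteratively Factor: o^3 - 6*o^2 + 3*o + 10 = (o - 2)*(o^2 - 4*o - 5) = (o - 5)*(o - 2)*(o + 1)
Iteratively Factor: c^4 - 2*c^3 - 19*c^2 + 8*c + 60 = (c + 2)*(c^3 - 4*c^2 - 11*c + 30) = (c - 2)*(c + 2)*(c^2 - 2*c - 15) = (c - 5)*(c - 2)*(c + 2)*(c + 3)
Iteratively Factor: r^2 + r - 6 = (r + 3)*(r - 2)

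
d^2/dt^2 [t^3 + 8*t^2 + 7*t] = 6*t + 16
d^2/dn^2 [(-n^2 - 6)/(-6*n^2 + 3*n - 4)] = 4*(9*n^3 + 288*n^2 - 162*n - 37)/(216*n^6 - 324*n^5 + 594*n^4 - 459*n^3 + 396*n^2 - 144*n + 64)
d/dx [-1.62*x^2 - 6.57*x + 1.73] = -3.24*x - 6.57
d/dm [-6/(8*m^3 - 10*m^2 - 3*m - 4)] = 6*(24*m^2 - 20*m - 3)/(-8*m^3 + 10*m^2 + 3*m + 4)^2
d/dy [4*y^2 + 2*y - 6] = 8*y + 2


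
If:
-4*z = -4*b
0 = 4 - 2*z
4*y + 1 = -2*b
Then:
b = 2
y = -5/4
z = 2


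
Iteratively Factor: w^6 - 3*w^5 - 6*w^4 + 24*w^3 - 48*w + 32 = (w - 2)*(w^5 - w^4 - 8*w^3 + 8*w^2 + 16*w - 16) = (w - 2)*(w - 1)*(w^4 - 8*w^2 + 16) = (w - 2)^2*(w - 1)*(w^3 + 2*w^2 - 4*w - 8) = (w - 2)^2*(w - 1)*(w + 2)*(w^2 - 4) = (w - 2)^2*(w - 1)*(w + 2)^2*(w - 2)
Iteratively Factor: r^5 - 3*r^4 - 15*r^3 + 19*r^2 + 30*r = (r + 1)*(r^4 - 4*r^3 - 11*r^2 + 30*r) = (r + 1)*(r + 3)*(r^3 - 7*r^2 + 10*r) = r*(r + 1)*(r + 3)*(r^2 - 7*r + 10) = r*(r - 5)*(r + 1)*(r + 3)*(r - 2)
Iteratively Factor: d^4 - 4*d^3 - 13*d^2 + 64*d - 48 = (d - 4)*(d^3 - 13*d + 12) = (d - 4)*(d + 4)*(d^2 - 4*d + 3) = (d - 4)*(d - 3)*(d + 4)*(d - 1)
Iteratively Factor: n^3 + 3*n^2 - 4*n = (n - 1)*(n^2 + 4*n) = n*(n - 1)*(n + 4)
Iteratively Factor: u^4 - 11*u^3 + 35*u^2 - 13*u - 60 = (u + 1)*(u^3 - 12*u^2 + 47*u - 60) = (u - 4)*(u + 1)*(u^2 - 8*u + 15) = (u - 4)*(u - 3)*(u + 1)*(u - 5)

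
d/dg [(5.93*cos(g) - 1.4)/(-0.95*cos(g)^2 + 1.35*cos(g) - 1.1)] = (-5.6335*cos(g)^2 + 2.66*cos(g) + 4.633)*sin(g)/(0.9025*cos(g)^4 - 2.565*cos(g)^3 + 3.9125*cos(g)^2 - 2.97*cos(g) + 1.21)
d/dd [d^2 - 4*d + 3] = 2*d - 4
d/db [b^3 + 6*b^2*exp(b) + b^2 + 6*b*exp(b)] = 6*b^2*exp(b) + 3*b^2 + 18*b*exp(b) + 2*b + 6*exp(b)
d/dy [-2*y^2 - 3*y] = -4*y - 3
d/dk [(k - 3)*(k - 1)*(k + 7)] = 3*k^2 + 6*k - 25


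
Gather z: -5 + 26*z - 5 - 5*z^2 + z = -5*z^2 + 27*z - 10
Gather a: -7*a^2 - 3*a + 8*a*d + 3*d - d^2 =-7*a^2 + a*(8*d - 3) - d^2 + 3*d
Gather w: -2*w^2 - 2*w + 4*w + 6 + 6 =-2*w^2 + 2*w + 12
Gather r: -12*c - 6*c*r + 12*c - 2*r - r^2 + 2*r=-6*c*r - r^2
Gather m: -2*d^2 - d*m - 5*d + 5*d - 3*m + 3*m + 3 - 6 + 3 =-2*d^2 - d*m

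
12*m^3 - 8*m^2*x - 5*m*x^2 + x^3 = (-6*m + x)*(-m + x)*(2*m + x)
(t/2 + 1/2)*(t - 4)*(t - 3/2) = t^3/2 - 9*t^2/4 + t/4 + 3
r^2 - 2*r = r*(r - 2)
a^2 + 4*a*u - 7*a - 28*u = (a - 7)*(a + 4*u)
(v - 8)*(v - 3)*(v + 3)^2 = v^4 - 5*v^3 - 33*v^2 + 45*v + 216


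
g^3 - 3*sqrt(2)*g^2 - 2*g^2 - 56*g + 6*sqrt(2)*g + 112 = (g - 2)*(g - 7*sqrt(2))*(g + 4*sqrt(2))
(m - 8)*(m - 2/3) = m^2 - 26*m/3 + 16/3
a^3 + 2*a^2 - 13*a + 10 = (a - 2)*(a - 1)*(a + 5)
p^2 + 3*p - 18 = (p - 3)*(p + 6)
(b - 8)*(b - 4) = b^2 - 12*b + 32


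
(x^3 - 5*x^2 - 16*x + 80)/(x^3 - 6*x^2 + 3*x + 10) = (x^2 - 16)/(x^2 - x - 2)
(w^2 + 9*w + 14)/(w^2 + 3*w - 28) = (w + 2)/(w - 4)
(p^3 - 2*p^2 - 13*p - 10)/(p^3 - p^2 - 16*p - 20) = (p + 1)/(p + 2)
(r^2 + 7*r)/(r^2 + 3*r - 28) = r/(r - 4)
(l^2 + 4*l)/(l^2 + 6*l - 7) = l*(l + 4)/(l^2 + 6*l - 7)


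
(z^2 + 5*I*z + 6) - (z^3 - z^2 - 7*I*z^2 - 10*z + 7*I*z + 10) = -z^3 + 2*z^2 + 7*I*z^2 + 10*z - 2*I*z - 4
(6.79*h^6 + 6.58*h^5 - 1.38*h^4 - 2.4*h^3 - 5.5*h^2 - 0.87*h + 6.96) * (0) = 0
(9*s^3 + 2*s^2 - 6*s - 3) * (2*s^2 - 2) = 18*s^5 + 4*s^4 - 30*s^3 - 10*s^2 + 12*s + 6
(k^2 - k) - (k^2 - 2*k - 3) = k + 3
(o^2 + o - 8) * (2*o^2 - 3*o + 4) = 2*o^4 - o^3 - 15*o^2 + 28*o - 32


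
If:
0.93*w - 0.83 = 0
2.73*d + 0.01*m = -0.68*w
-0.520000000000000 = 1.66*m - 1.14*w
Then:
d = -0.22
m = 0.30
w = 0.89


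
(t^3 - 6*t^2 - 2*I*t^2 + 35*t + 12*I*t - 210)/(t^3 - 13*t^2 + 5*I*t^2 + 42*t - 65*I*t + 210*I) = (t - 7*I)/(t - 7)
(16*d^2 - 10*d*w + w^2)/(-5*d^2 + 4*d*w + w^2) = (16*d^2 - 10*d*w + w^2)/(-5*d^2 + 4*d*w + w^2)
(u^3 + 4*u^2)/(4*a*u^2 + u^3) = (u + 4)/(4*a + u)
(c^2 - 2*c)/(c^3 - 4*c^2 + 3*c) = (c - 2)/(c^2 - 4*c + 3)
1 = 1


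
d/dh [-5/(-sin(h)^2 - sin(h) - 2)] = -5*(2*sin(h) + 1)*cos(h)/(sin(h)^2 + sin(h) + 2)^2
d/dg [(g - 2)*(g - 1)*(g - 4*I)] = 3*g^2 + g*(-6 - 8*I) + 2 + 12*I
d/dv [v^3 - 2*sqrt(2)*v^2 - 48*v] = 3*v^2 - 4*sqrt(2)*v - 48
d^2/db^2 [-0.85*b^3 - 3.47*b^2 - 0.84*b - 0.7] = -5.1*b - 6.94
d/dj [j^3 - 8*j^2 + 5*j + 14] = 3*j^2 - 16*j + 5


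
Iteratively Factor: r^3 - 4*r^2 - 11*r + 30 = (r - 2)*(r^2 - 2*r - 15) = (r - 5)*(r - 2)*(r + 3)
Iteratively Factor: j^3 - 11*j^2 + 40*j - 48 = (j - 3)*(j^2 - 8*j + 16) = (j - 4)*(j - 3)*(j - 4)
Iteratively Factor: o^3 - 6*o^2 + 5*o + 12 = (o + 1)*(o^2 - 7*o + 12) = (o - 4)*(o + 1)*(o - 3)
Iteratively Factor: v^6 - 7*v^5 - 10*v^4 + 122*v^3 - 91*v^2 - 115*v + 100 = (v - 1)*(v^5 - 6*v^4 - 16*v^3 + 106*v^2 + 15*v - 100) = (v - 1)^2*(v^4 - 5*v^3 - 21*v^2 + 85*v + 100) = (v - 5)*(v - 1)^2*(v^3 - 21*v - 20) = (v - 5)*(v - 1)^2*(v + 4)*(v^2 - 4*v - 5) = (v - 5)*(v - 1)^2*(v + 1)*(v + 4)*(v - 5)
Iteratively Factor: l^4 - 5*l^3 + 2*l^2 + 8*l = (l - 2)*(l^3 - 3*l^2 - 4*l) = l*(l - 2)*(l^2 - 3*l - 4) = l*(l - 4)*(l - 2)*(l + 1)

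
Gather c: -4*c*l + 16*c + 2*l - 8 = c*(16 - 4*l) + 2*l - 8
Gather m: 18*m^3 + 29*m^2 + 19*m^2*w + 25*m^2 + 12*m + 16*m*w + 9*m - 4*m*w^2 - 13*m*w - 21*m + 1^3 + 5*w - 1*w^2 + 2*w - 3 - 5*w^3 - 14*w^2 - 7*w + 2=18*m^3 + m^2*(19*w + 54) + m*(-4*w^2 + 3*w) - 5*w^3 - 15*w^2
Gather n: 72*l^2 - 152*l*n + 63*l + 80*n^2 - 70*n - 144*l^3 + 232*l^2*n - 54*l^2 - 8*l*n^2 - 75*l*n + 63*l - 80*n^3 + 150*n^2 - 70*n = -144*l^3 + 18*l^2 + 126*l - 80*n^3 + n^2*(230 - 8*l) + n*(232*l^2 - 227*l - 140)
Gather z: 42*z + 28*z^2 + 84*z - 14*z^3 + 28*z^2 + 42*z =-14*z^3 + 56*z^2 + 168*z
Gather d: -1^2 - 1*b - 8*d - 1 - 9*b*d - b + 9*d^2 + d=-2*b + 9*d^2 + d*(-9*b - 7) - 2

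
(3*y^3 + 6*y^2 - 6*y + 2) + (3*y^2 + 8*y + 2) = 3*y^3 + 9*y^2 + 2*y + 4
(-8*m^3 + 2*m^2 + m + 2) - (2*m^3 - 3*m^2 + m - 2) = -10*m^3 + 5*m^2 + 4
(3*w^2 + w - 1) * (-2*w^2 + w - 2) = -6*w^4 + w^3 - 3*w^2 - 3*w + 2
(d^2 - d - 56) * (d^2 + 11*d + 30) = d^4 + 10*d^3 - 37*d^2 - 646*d - 1680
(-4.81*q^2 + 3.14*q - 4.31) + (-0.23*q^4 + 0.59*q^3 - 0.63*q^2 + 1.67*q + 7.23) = -0.23*q^4 + 0.59*q^3 - 5.44*q^2 + 4.81*q + 2.92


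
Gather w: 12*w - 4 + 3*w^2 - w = 3*w^2 + 11*w - 4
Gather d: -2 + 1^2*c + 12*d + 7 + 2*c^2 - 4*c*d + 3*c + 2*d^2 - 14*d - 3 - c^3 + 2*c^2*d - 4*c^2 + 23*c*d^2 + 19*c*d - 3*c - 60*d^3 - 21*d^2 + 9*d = -c^3 - 2*c^2 + c - 60*d^3 + d^2*(23*c - 19) + d*(2*c^2 + 15*c + 7) + 2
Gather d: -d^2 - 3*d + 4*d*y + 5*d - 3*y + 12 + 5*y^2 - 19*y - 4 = -d^2 + d*(4*y + 2) + 5*y^2 - 22*y + 8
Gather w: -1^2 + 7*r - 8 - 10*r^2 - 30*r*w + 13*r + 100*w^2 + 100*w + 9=-10*r^2 + 20*r + 100*w^2 + w*(100 - 30*r)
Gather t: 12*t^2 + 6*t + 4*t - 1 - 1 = 12*t^2 + 10*t - 2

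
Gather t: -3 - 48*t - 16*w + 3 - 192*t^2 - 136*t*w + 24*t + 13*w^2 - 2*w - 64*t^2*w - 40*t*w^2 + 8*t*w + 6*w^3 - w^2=t^2*(-64*w - 192) + t*(-40*w^2 - 128*w - 24) + 6*w^3 + 12*w^2 - 18*w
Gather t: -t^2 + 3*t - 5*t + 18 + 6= -t^2 - 2*t + 24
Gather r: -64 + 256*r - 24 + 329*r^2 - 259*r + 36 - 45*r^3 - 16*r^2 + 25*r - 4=-45*r^3 + 313*r^2 + 22*r - 56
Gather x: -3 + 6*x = 6*x - 3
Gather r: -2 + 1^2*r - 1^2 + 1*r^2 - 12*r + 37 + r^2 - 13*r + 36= 2*r^2 - 24*r + 70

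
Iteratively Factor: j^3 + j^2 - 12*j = (j - 3)*(j^2 + 4*j) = j*(j - 3)*(j + 4)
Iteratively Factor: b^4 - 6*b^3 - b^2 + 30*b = (b - 5)*(b^3 - b^2 - 6*b) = (b - 5)*(b + 2)*(b^2 - 3*b) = (b - 5)*(b - 3)*(b + 2)*(b)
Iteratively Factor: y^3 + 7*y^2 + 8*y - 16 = (y + 4)*(y^2 + 3*y - 4) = (y - 1)*(y + 4)*(y + 4)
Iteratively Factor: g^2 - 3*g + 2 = (g - 2)*(g - 1)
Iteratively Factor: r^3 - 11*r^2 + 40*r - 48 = (r - 3)*(r^2 - 8*r + 16) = (r - 4)*(r - 3)*(r - 4)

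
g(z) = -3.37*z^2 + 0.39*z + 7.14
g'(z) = 0.39 - 6.74*z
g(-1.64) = -2.56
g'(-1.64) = 11.44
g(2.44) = -11.97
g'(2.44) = -16.06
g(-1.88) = -5.50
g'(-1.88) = 13.06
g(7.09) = -159.50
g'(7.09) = -47.40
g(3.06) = -23.22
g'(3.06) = -20.23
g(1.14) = 3.20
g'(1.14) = -7.29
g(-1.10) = 2.63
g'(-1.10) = 7.80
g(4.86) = -70.56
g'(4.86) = -32.37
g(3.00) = -22.02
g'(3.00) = -19.83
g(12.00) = -473.46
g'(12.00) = -80.49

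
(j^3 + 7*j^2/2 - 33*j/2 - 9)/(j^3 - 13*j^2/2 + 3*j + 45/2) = (2*j^2 + 13*j + 6)/(2*j^2 - 7*j - 15)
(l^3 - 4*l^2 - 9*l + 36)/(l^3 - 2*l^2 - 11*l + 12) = (l - 3)/(l - 1)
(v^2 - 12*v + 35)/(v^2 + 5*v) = (v^2 - 12*v + 35)/(v*(v + 5))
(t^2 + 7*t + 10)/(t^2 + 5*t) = (t + 2)/t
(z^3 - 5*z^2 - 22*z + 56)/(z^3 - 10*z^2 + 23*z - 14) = (z + 4)/(z - 1)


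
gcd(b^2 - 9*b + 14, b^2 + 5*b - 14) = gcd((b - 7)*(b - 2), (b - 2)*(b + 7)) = b - 2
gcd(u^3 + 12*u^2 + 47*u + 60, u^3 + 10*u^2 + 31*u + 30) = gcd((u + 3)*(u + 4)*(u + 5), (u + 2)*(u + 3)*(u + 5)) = u^2 + 8*u + 15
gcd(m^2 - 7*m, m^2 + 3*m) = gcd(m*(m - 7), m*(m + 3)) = m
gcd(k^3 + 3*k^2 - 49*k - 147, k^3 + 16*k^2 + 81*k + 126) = k^2 + 10*k + 21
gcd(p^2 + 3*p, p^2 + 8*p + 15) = p + 3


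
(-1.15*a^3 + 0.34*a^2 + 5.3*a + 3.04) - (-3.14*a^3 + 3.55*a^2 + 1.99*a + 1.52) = 1.99*a^3 - 3.21*a^2 + 3.31*a + 1.52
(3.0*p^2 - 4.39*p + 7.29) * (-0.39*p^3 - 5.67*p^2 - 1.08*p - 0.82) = -1.17*p^5 - 15.2979*p^4 + 18.8082*p^3 - 39.0531*p^2 - 4.2734*p - 5.9778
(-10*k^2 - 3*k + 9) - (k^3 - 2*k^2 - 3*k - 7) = -k^3 - 8*k^2 + 16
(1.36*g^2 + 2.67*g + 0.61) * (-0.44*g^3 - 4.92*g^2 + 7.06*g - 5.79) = -0.5984*g^5 - 7.866*g^4 - 3.8032*g^3 + 7.9746*g^2 - 11.1527*g - 3.5319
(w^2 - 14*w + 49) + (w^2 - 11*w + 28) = 2*w^2 - 25*w + 77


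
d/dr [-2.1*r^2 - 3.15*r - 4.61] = -4.2*r - 3.15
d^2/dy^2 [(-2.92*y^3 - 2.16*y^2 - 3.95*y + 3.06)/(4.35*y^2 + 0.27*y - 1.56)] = (-184.469886*y^3 + 266.849964*y^2 - 181.901052*y + 28.135836)/(82.312875*y^6 + 15.327225*y^5 - 87.605955*y^4 - 10.973637*y^3 + 31.417308*y^2 + 1.971216*y - 3.796416)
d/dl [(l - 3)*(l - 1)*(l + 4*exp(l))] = 4*l^2*exp(l) + 3*l^2 - 8*l*exp(l) - 8*l - 4*exp(l) + 3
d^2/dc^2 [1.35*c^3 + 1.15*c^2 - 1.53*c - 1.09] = 8.1*c + 2.3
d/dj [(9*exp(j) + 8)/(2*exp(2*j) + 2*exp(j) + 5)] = (-18*exp(2*j) - 32*exp(j) + 29)*exp(j)/(4*exp(4*j) + 8*exp(3*j) + 24*exp(2*j) + 20*exp(j) + 25)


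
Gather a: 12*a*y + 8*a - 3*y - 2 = a*(12*y + 8) - 3*y - 2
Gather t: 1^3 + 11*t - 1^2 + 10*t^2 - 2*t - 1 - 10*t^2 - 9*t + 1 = 0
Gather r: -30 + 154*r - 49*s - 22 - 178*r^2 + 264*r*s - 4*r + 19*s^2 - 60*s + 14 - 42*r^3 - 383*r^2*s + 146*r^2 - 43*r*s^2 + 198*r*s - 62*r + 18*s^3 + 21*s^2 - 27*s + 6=-42*r^3 + r^2*(-383*s - 32) + r*(-43*s^2 + 462*s + 88) + 18*s^3 + 40*s^2 - 136*s - 32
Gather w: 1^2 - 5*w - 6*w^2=-6*w^2 - 5*w + 1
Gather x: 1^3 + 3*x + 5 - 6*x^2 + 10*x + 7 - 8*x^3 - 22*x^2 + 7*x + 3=-8*x^3 - 28*x^2 + 20*x + 16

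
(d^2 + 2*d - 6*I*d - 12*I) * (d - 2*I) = d^3 + 2*d^2 - 8*I*d^2 - 12*d - 16*I*d - 24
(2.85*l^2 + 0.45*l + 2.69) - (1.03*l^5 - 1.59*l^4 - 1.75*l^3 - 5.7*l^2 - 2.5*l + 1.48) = -1.03*l^5 + 1.59*l^4 + 1.75*l^3 + 8.55*l^2 + 2.95*l + 1.21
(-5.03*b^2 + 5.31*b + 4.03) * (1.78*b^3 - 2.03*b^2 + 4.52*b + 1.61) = -8.9534*b^5 + 19.6627*b^4 - 26.3415*b^3 + 7.722*b^2 + 26.7647*b + 6.4883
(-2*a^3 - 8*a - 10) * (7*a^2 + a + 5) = -14*a^5 - 2*a^4 - 66*a^3 - 78*a^2 - 50*a - 50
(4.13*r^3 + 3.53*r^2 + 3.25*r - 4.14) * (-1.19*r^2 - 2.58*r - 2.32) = -4.9147*r^5 - 14.8561*r^4 - 22.5565*r^3 - 11.648*r^2 + 3.1412*r + 9.6048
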